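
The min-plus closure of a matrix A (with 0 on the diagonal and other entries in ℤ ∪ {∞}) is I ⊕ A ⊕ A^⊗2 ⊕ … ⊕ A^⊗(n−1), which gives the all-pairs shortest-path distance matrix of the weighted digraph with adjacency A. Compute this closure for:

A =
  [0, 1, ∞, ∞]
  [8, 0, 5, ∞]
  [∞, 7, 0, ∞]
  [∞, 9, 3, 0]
Closure =
  [0, 1, 6, ∞]
  [8, 0, 5, ∞]
  [15, 7, 0, ∞]
  [17, 9, 3, 0]

This is the Floyd-Warshall all-pairs shortest-path computation. For each intermediate vertex k = 0, 1, …, 3, update dist[i][j] ← min(dist[i][j], dist[i][k] + dist[k][j]). The final matrix gives, for each (i, j), the minimum total weight of any directed path from i to j (possibly empty when i = j).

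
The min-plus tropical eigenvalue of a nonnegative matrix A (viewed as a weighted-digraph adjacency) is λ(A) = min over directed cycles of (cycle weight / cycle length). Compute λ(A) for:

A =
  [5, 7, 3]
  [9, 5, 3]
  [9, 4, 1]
λ(A) = 1

Enumerate directed cycles and compute their means (weight / length). Sample:
  cycle 0 → 0: weight = 5, length = 1, mean = 5/1 ≈ 5.000
  cycle 1 → 1: weight = 5, length = 1, mean = 5/1 ≈ 5.000
  cycle 2 → 2: weight = 1, length = 1, mean = 1/1 ≈ 1.000
  cycle 0 → 1 → 0: weight = 16, length = 2, mean = 16/2 ≈ 8.000
  cycle 0 → 2 → 0: weight = 12, length = 2, mean = 12/2 ≈ 6.000
  cycle 1 → 0 → 1: weight = 16, length = 2, mean = 16/2 ≈ 8.000
Minimum mean = 1.000, attained e.g. along the cycle 2 → 2 with weight 1 and length 1. So λ(A) = 1/1 = 1.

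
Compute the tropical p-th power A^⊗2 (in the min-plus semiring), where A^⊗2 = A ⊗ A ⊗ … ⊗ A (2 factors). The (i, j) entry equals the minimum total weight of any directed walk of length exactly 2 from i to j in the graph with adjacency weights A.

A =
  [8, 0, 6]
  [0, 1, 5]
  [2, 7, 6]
A^⊗2 =
  [0, 1, 5]
  [1, 0, 6]
  [7, 2, 8]

Each entry (A^⊗2)_ij equals the minimum over all length-2 walks i = v_0 → v_1 → … → v_2 = j of Σ_t A[v_t][v_{t+1}]. For example, for (i, j) = (0, 2) we minimise over 3 possible intermediate vertex sequences; the minimum is 5, attained along the walk 0 → 1 → 2.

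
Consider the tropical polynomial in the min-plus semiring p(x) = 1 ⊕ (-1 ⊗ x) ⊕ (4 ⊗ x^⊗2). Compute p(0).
p(0) = -1

A tropical monomial a ⊗ x^⊗i evaluates to a + i · x. Evaluating each term at x = 0:
  Term 0 contributes 1 + 0 · 0 = 1
  Term 1 contributes -1 + 1 · 0 = -1
  Term 2 contributes 4 + 2 · 0 = 4
p(0) = ⊕ of these = min[1, -1, 4] = -1.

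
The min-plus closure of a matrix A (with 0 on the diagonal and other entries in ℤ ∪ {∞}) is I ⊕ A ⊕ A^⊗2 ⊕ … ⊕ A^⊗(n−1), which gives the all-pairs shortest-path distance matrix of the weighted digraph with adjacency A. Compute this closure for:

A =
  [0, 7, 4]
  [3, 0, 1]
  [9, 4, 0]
Closure =
  [0, 7, 4]
  [3, 0, 1]
  [7, 4, 0]

This is the Floyd-Warshall all-pairs shortest-path computation. For each intermediate vertex k = 0, 1, …, 2, update dist[i][j] ← min(dist[i][j], dist[i][k] + dist[k][j]). The final matrix gives, for each (i, j), the minimum total weight of any directed path from i to j (possibly empty when i = j).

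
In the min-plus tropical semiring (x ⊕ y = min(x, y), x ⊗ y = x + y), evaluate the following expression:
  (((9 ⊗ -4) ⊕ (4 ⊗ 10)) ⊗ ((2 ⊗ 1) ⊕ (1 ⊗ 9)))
(((9 ⊗ -4) ⊕ (4 ⊗ 10)) ⊗ ((2 ⊗ 1) ⊕ (1 ⊗ 9))) = 8

Expand innermost to outermost. Recall ⊕ takes the minimum of its arguments and ⊗ takes their sum. Working out the expression (((9 ⊗ -4) ⊕ (4 ⊗ 10)) ⊗ ((2 ⊗ 1) ⊕ (1 ⊗ 9))) gives 8.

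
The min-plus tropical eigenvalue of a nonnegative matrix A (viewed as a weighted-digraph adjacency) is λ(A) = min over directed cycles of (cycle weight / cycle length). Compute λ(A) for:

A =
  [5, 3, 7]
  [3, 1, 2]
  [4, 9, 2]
λ(A) = 1

Enumerate directed cycles and compute their means (weight / length). Sample:
  cycle 0 → 0: weight = 5, length = 1, mean = 5/1 ≈ 5.000
  cycle 1 → 1: weight = 1, length = 1, mean = 1/1 ≈ 1.000
  cycle 2 → 2: weight = 2, length = 1, mean = 2/1 ≈ 2.000
  cycle 0 → 1 → 0: weight = 6, length = 2, mean = 6/2 ≈ 3.000
  cycle 0 → 2 → 0: weight = 11, length = 2, mean = 11/2 ≈ 5.500
  cycle 1 → 0 → 1: weight = 6, length = 2, mean = 6/2 ≈ 3.000
Minimum mean = 1.000, attained e.g. along the cycle 1 → 1 with weight 1 and length 1. So λ(A) = 1/1 = 1.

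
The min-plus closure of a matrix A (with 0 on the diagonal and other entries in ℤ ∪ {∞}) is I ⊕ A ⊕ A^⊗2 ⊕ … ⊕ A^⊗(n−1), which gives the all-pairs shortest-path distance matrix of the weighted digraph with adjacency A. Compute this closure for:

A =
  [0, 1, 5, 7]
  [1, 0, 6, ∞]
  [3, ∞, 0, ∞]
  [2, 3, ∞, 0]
Closure =
  [0, 1, 5, 7]
  [1, 0, 6, 8]
  [3, 4, 0, 10]
  [2, 3, 7, 0]

This is the Floyd-Warshall all-pairs shortest-path computation. For each intermediate vertex k = 0, 1, …, 3, update dist[i][j] ← min(dist[i][j], dist[i][k] + dist[k][j]). The final matrix gives, for each (i, j), the minimum total weight of any directed path from i to j (possibly empty when i = j).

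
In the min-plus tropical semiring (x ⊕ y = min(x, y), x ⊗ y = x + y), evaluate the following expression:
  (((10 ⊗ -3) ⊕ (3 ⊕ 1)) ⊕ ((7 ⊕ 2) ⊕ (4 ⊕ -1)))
(((10 ⊗ -3) ⊕ (3 ⊕ 1)) ⊕ ((7 ⊕ 2) ⊕ (4 ⊕ -1))) = -1

Expand innermost to outermost. Recall ⊕ takes the minimum of its arguments and ⊗ takes their sum. Working out the expression (((10 ⊗ -3) ⊕ (3 ⊕ 1)) ⊕ ((7 ⊕ 2) ⊕ (4 ⊕ -1))) gives -1.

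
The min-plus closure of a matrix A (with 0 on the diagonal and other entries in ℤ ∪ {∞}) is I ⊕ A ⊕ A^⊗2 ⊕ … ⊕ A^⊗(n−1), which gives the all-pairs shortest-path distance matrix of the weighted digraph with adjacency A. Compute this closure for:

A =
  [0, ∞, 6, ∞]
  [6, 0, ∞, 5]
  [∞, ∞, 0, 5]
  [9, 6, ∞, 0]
Closure =
  [0, 17, 6, 11]
  [6, 0, 12, 5]
  [14, 11, 0, 5]
  [9, 6, 15, 0]

This is the Floyd-Warshall all-pairs shortest-path computation. For each intermediate vertex k = 0, 1, …, 3, update dist[i][j] ← min(dist[i][j], dist[i][k] + dist[k][j]). The final matrix gives, for each (i, j), the minimum total weight of any directed path from i to j (possibly empty when i = j).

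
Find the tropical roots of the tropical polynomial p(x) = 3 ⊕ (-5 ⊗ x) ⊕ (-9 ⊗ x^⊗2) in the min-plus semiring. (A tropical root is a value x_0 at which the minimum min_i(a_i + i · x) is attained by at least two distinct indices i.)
Roots: {4, 8}

Each tropical root is a break point of the lower envelope of the lines y = a_i + i · x (there are 3 lines, with slopes 0, 1, ..., 2). Only the lines that attain the minimum somewhere contribute to roots; other lines are dominated. Here the surviving (envelope) indices are i = 2, i = 1, i = 0.
Intersections between consecutive envelope lines give the roots: for adjacent envelope indices i < j the intersection is x = (a_i − a_j) / (j − i). Reading off the sorted break points: {4, 8}.
Verification: at each break x_0, at least two indices attain the minimum of min_i(a_i + i · x_0).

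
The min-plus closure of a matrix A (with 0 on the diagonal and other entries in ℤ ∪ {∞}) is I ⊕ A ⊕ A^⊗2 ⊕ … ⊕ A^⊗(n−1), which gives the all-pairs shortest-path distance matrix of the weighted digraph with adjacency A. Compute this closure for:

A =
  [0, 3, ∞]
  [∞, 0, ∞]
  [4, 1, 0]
Closure =
  [0, 3, ∞]
  [∞, 0, ∞]
  [4, 1, 0]

This is the Floyd-Warshall all-pairs shortest-path computation. For each intermediate vertex k = 0, 1, …, 2, update dist[i][j] ← min(dist[i][j], dist[i][k] + dist[k][j]). The final matrix gives, for each (i, j), the minimum total weight of any directed path from i to j (possibly empty when i = j).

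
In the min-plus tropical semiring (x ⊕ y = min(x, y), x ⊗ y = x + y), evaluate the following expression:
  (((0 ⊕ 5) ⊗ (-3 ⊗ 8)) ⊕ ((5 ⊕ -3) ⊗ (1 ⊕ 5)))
(((0 ⊕ 5) ⊗ (-3 ⊗ 8)) ⊕ ((5 ⊕ -3) ⊗ (1 ⊕ 5))) = -2

Expand innermost to outermost. Recall ⊕ takes the minimum of its arguments and ⊗ takes their sum. Working out the expression (((0 ⊕ 5) ⊗ (-3 ⊗ 8)) ⊕ ((5 ⊕ -3) ⊗ (1 ⊕ 5))) gives -2.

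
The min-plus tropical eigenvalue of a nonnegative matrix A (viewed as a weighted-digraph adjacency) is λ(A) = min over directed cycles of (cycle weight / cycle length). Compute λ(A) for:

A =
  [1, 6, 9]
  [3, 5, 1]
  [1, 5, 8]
λ(A) = 1

Enumerate directed cycles and compute their means (weight / length). Sample:
  cycle 0 → 0: weight = 1, length = 1, mean = 1/1 ≈ 1.000
  cycle 1 → 1: weight = 5, length = 1, mean = 5/1 ≈ 5.000
  cycle 2 → 2: weight = 8, length = 1, mean = 8/1 ≈ 8.000
  cycle 0 → 1 → 0: weight = 9, length = 2, mean = 9/2 ≈ 4.500
  cycle 0 → 2 → 0: weight = 10, length = 2, mean = 10/2 ≈ 5.000
  cycle 1 → 0 → 1: weight = 9, length = 2, mean = 9/2 ≈ 4.500
Minimum mean = 1.000, attained e.g. along the cycle 0 → 0 with weight 1 and length 1. So λ(A) = 1/1 = 1.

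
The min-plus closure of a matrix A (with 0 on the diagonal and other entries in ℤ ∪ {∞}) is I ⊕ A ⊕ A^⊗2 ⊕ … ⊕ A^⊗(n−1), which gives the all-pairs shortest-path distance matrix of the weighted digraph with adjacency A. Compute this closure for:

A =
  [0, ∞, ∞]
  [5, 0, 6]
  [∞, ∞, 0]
Closure =
  [0, ∞, ∞]
  [5, 0, 6]
  [∞, ∞, 0]

This is the Floyd-Warshall all-pairs shortest-path computation. For each intermediate vertex k = 0, 1, …, 2, update dist[i][j] ← min(dist[i][j], dist[i][k] + dist[k][j]). The final matrix gives, for each (i, j), the minimum total weight of any directed path from i to j (possibly empty when i = j).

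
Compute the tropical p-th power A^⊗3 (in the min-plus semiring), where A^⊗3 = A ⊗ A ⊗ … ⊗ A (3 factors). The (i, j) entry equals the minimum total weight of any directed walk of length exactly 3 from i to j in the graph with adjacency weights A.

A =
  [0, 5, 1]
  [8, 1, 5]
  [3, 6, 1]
A^⊗3 =
  [0, 5, 1]
  [8, 3, 7]
  [3, 8, 3]

Each entry (A^⊗3)_ij equals the minimum over all length-3 walks i = v_0 → v_1 → … → v_3 = j of Σ_t A[v_t][v_{t+1}]. For example, for (i, j) = (0, 2) we minimise over 9 possible intermediate vertex sequences; the minimum is 1, attained along the walk 0 → 0 → 0 → 2.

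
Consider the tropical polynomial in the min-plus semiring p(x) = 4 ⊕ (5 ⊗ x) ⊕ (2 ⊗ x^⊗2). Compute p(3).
p(3) = 4

A tropical monomial a ⊗ x^⊗i evaluates to a + i · x. Evaluating each term at x = 3:
  Term 0 contributes 4 + 0 · 3 = 4
  Term 1 contributes 5 + 1 · 3 = 8
  Term 2 contributes 2 + 2 · 3 = 8
p(3) = ⊕ of these = min[4, 8, 8] = 4.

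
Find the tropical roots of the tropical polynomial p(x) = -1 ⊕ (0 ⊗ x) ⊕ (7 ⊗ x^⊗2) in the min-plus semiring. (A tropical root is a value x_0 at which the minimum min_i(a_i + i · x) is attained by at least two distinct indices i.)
Roots: {-7, -1}

Each tropical root is a break point of the lower envelope of the lines y = a_i + i · x (there are 3 lines, with slopes 0, 1, ..., 2). Only the lines that attain the minimum somewhere contribute to roots; other lines are dominated. Here the surviving (envelope) indices are i = 2, i = 1, i = 0.
Intersections between consecutive envelope lines give the roots: for adjacent envelope indices i < j the intersection is x = (a_i − a_j) / (j − i). Reading off the sorted break points: {-7, -1}.
Verification: at each break x_0, at least two indices attain the minimum of min_i(a_i + i · x_0).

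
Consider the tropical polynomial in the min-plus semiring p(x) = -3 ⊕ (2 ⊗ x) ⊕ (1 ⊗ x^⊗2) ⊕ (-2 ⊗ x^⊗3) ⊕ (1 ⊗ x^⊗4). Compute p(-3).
p(-3) = -11

A tropical monomial a ⊗ x^⊗i evaluates to a + i · x. Evaluating each term at x = -3:
  Term 0 contributes -3 + 0 · -3 = -3
  Term 1 contributes 2 + 1 · -3 = -1
  Term 2 contributes 1 + 2 · -3 = -5
  Term 3 contributes -2 + 3 · -3 = -11
  Term 4 contributes 1 + 4 · -3 = -11
p(-3) = ⊕ of these = min[-3, -1, -5, -11, -11] = -11.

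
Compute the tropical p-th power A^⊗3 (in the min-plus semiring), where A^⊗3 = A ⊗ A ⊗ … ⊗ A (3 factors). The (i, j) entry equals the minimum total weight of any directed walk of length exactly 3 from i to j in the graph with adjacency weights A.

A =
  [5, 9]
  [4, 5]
A^⊗3 =
  [15, 19]
  [14, 15]

Each entry (A^⊗3)_ij equals the minimum over all length-3 walks i = v_0 → v_1 → … → v_3 = j of Σ_t A[v_t][v_{t+1}]. For example, for (i, j) = (0, 1) we minimise over 4 possible intermediate vertex sequences; the minimum is 19, attained along the walk 0 → 0 → 0 → 1.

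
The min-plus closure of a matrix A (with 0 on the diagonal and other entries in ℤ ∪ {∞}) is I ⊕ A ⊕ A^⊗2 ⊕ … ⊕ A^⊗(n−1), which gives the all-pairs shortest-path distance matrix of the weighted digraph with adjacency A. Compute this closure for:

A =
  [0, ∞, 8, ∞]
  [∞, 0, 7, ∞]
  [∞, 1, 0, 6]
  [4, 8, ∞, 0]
Closure =
  [0, 9, 8, 14]
  [17, 0, 7, 13]
  [10, 1, 0, 6]
  [4, 8, 12, 0]

This is the Floyd-Warshall all-pairs shortest-path computation. For each intermediate vertex k = 0, 1, …, 3, update dist[i][j] ← min(dist[i][j], dist[i][k] + dist[k][j]). The final matrix gives, for each (i, j), the minimum total weight of any directed path from i to j (possibly empty when i = j).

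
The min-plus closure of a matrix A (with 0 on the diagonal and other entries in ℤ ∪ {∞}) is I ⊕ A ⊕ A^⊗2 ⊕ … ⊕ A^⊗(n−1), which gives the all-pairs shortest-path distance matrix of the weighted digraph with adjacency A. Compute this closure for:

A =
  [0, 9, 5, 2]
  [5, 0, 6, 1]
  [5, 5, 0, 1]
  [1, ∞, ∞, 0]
Closure =
  [0, 9, 5, 2]
  [2, 0, 6, 1]
  [2, 5, 0, 1]
  [1, 10, 6, 0]

This is the Floyd-Warshall all-pairs shortest-path computation. For each intermediate vertex k = 0, 1, …, 3, update dist[i][j] ← min(dist[i][j], dist[i][k] + dist[k][j]). The final matrix gives, for each (i, j), the minimum total weight of any directed path from i to j (possibly empty when i = j).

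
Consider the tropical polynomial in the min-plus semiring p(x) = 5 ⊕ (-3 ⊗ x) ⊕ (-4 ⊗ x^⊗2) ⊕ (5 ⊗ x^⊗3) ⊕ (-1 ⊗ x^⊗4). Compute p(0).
p(0) = -4

A tropical monomial a ⊗ x^⊗i evaluates to a + i · x. Evaluating each term at x = 0:
  Term 0 contributes 5 + 0 · 0 = 5
  Term 1 contributes -3 + 1 · 0 = -3
  Term 2 contributes -4 + 2 · 0 = -4
  Term 3 contributes 5 + 3 · 0 = 5
  Term 4 contributes -1 + 4 · 0 = -1
p(0) = ⊕ of these = min[5, -3, -4, 5, -1] = -4.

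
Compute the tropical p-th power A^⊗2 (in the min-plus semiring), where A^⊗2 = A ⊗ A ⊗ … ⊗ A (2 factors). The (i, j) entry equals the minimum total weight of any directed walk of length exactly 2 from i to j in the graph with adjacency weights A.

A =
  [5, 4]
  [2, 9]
A^⊗2 =
  [6, 9]
  [7, 6]

Each entry (A^⊗2)_ij equals the minimum over all length-2 walks i = v_0 → v_1 → … → v_2 = j of Σ_t A[v_t][v_{t+1}]. For example, for (i, j) = (0, 1) we minimise over 2 possible intermediate vertex sequences; the minimum is 9, attained along the walk 0 → 0 → 1.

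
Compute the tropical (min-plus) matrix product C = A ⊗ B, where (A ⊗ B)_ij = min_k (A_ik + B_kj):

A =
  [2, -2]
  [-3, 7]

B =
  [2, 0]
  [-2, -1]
A ⊗ B =
  [-4, -3]
  [-1, -3]

Apply the min-plus product entry-by-entry:
  C[0][0] = min over k of (A[0][0] + B[0][0] = 2 + 2 = 4, A[0][1] + B[1][0] = -2 + -2 = -4) = -4 (attained at k = 1)
  C[0][1] = min over k of (A[0][0] + B[0][1] = 2 + 0 = 2, A[0][1] + B[1][1] = -2 + -1 = -3) = -3 (attained at k = 1)
  C[1][0] = min over k of (A[1][0] + B[0][0] = -3 + 2 = -1, A[1][1] + B[1][0] = 7 + -2 = 5) = -1 (attained at k = 0)
  C[1][1] = min over k of (A[1][0] + B[0][1] = -3 + 0 = -3, A[1][1] + B[1][1] = 7 + -1 = 6) = -3 (attained at k = 0)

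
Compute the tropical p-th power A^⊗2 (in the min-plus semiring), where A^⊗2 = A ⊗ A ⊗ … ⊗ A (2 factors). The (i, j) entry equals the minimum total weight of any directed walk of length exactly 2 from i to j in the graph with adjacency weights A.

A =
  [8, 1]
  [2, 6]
A^⊗2 =
  [3, 7]
  [8, 3]

Each entry (A^⊗2)_ij equals the minimum over all length-2 walks i = v_0 → v_1 → … → v_2 = j of Σ_t A[v_t][v_{t+1}]. For example, for (i, j) = (0, 1) we minimise over 2 possible intermediate vertex sequences; the minimum is 7, attained along the walk 0 → 1 → 1.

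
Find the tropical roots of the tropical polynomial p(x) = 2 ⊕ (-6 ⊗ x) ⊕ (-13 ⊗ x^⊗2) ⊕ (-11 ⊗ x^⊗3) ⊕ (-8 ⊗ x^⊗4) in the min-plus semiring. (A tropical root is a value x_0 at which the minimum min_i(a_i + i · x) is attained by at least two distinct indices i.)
Roots: {-3, -2, 7, 8}

Each tropical root is a break point of the lower envelope of the lines y = a_i + i · x (there are 5 lines, with slopes 0, 1, ..., 4). Only the lines that attain the minimum somewhere contribute to roots; other lines are dominated. Here the surviving (envelope) indices are i = 4, i = 3, i = 2, i = 1, i = 0.
Intersections between consecutive envelope lines give the roots: for adjacent envelope indices i < j the intersection is x = (a_i − a_j) / (j − i). Reading off the sorted break points: {-3, -2, 7, 8}.
Verification: at each break x_0, at least two indices attain the minimum of min_i(a_i + i · x_0).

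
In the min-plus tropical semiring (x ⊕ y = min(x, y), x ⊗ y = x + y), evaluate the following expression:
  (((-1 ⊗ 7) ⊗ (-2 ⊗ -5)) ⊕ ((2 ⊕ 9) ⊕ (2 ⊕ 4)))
(((-1 ⊗ 7) ⊗ (-2 ⊗ -5)) ⊕ ((2 ⊕ 9) ⊕ (2 ⊕ 4))) = -1

Expand innermost to outermost. Recall ⊕ takes the minimum of its arguments and ⊗ takes their sum. Working out the expression (((-1 ⊗ 7) ⊗ (-2 ⊗ -5)) ⊕ ((2 ⊕ 9) ⊕ (2 ⊕ 4))) gives -1.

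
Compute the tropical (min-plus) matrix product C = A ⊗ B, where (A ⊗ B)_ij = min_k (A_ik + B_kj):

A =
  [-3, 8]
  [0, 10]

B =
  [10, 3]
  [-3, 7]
A ⊗ B =
  [5, 0]
  [7, 3]

Apply the min-plus product entry-by-entry:
  C[0][0] = min over k of (A[0][0] + B[0][0] = -3 + 10 = 7, A[0][1] + B[1][0] = 8 + -3 = 5) = 5 (attained at k = 1)
  C[0][1] = min over k of (A[0][0] + B[0][1] = -3 + 3 = 0, A[0][1] + B[1][1] = 8 + 7 = 15) = 0 (attained at k = 0)
  C[1][0] = min over k of (A[1][0] + B[0][0] = 0 + 10 = 10, A[1][1] + B[1][0] = 10 + -3 = 7) = 7 (attained at k = 1)
  C[1][1] = min over k of (A[1][0] + B[0][1] = 0 + 3 = 3, A[1][1] + B[1][1] = 10 + 7 = 17) = 3 (attained at k = 0)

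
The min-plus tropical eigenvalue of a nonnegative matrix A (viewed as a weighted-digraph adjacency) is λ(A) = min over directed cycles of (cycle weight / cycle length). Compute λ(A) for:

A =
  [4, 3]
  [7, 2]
λ(A) = 2

Enumerate directed cycles and compute their means (weight / length). Sample:
  cycle 0 → 0: weight = 4, length = 1, mean = 4/1 ≈ 4.000
  cycle 1 → 1: weight = 2, length = 1, mean = 2/1 ≈ 2.000
  cycle 0 → 1 → 0: weight = 10, length = 2, mean = 10/2 ≈ 5.000
  cycle 1 → 0 → 1: weight = 10, length = 2, mean = 10/2 ≈ 5.000
Minimum mean = 2.000, attained e.g. along the cycle 1 → 1 with weight 2 and length 1. So λ(A) = 2/1 = 2.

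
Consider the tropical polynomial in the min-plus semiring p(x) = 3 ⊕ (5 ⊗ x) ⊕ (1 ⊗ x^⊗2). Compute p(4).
p(4) = 3

A tropical monomial a ⊗ x^⊗i evaluates to a + i · x. Evaluating each term at x = 4:
  Term 0 contributes 3 + 0 · 4 = 3
  Term 1 contributes 5 + 1 · 4 = 9
  Term 2 contributes 1 + 2 · 4 = 9
p(4) = ⊕ of these = min[3, 9, 9] = 3.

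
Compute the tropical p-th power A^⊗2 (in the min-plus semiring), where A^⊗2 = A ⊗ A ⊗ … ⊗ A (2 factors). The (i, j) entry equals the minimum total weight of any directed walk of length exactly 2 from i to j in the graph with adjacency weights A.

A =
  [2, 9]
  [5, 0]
A^⊗2 =
  [4, 9]
  [5, 0]

Each entry (A^⊗2)_ij equals the minimum over all length-2 walks i = v_0 → v_1 → … → v_2 = j of Σ_t A[v_t][v_{t+1}]. For example, for (i, j) = (0, 1) we minimise over 2 possible intermediate vertex sequences; the minimum is 9, attained along the walk 0 → 1 → 1.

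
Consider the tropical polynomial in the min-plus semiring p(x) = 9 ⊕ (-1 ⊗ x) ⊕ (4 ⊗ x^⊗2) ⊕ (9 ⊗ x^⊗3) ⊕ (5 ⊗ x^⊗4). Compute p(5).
p(5) = 4

A tropical monomial a ⊗ x^⊗i evaluates to a + i · x. Evaluating each term at x = 5:
  Term 0 contributes 9 + 0 · 5 = 9
  Term 1 contributes -1 + 1 · 5 = 4
  Term 2 contributes 4 + 2 · 5 = 14
  Term 3 contributes 9 + 3 · 5 = 24
  Term 4 contributes 5 + 4 · 5 = 25
p(5) = ⊕ of these = min[9, 4, 14, 24, 25] = 4.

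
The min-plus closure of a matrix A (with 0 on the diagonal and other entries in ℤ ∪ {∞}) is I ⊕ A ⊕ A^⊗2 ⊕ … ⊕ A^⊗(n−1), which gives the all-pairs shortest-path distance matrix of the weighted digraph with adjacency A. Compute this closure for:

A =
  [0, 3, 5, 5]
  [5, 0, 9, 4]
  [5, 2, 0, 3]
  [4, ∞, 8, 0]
Closure =
  [0, 3, 5, 5]
  [5, 0, 9, 4]
  [5, 2, 0, 3]
  [4, 7, 8, 0]

This is the Floyd-Warshall all-pairs shortest-path computation. For each intermediate vertex k = 0, 1, …, 3, update dist[i][j] ← min(dist[i][j], dist[i][k] + dist[k][j]). The final matrix gives, for each (i, j), the minimum total weight of any directed path from i to j (possibly empty when i = j).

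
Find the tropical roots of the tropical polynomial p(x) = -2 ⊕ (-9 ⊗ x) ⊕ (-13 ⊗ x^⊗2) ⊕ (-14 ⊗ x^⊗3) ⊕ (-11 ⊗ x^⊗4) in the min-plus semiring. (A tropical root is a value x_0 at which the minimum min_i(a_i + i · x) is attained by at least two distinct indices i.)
Roots: {-3, 1, 4, 7}

Each tropical root is a break point of the lower envelope of the lines y = a_i + i · x (there are 5 lines, with slopes 0, 1, ..., 4). Only the lines that attain the minimum somewhere contribute to roots; other lines are dominated. Here the surviving (envelope) indices are i = 4, i = 3, i = 2, i = 1, i = 0.
Intersections between consecutive envelope lines give the roots: for adjacent envelope indices i < j the intersection is x = (a_i − a_j) / (j − i). Reading off the sorted break points: {-3, 1, 4, 7}.
Verification: at each break x_0, at least two indices attain the minimum of min_i(a_i + i · x_0).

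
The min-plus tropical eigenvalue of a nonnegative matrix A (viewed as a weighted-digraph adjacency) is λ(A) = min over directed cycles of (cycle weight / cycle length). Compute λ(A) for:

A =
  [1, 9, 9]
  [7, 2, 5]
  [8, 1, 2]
λ(A) = 1

Enumerate directed cycles and compute their means (weight / length). Sample:
  cycle 0 → 0: weight = 1, length = 1, mean = 1/1 ≈ 1.000
  cycle 1 → 1: weight = 2, length = 1, mean = 2/1 ≈ 2.000
  cycle 2 → 2: weight = 2, length = 1, mean = 2/1 ≈ 2.000
  cycle 0 → 1 → 0: weight = 16, length = 2, mean = 16/2 ≈ 8.000
  cycle 0 → 2 → 0: weight = 17, length = 2, mean = 17/2 ≈ 8.500
  cycle 1 → 0 → 1: weight = 16, length = 2, mean = 16/2 ≈ 8.000
Minimum mean = 1.000, attained e.g. along the cycle 0 → 0 with weight 1 and length 1. So λ(A) = 1/1 = 1.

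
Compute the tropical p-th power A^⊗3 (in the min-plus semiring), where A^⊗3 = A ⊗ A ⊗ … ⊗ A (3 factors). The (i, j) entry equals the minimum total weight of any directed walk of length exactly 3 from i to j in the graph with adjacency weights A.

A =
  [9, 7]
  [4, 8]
A^⊗3 =
  [19, 18]
  [15, 19]

Each entry (A^⊗3)_ij equals the minimum over all length-3 walks i = v_0 → v_1 → … → v_3 = j of Σ_t A[v_t][v_{t+1}]. For example, for (i, j) = (0, 1) we minimise over 4 possible intermediate vertex sequences; the minimum is 18, attained along the walk 0 → 1 → 0 → 1.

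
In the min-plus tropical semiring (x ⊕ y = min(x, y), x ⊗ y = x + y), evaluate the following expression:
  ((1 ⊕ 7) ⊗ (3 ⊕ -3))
((1 ⊕ 7) ⊗ (3 ⊕ -3)) = -2

Expand innermost to outermost. Recall ⊕ takes the minimum of its arguments and ⊗ takes their sum. Working out the expression ((1 ⊕ 7) ⊗ (3 ⊕ -3)) gives -2.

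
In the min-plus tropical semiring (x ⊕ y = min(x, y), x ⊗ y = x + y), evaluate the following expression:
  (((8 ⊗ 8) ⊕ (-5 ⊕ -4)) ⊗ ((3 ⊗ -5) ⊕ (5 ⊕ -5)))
(((8 ⊗ 8) ⊕ (-5 ⊕ -4)) ⊗ ((3 ⊗ -5) ⊕ (5 ⊕ -5))) = -10

Expand innermost to outermost. Recall ⊕ takes the minimum of its arguments and ⊗ takes their sum. Working out the expression (((8 ⊗ 8) ⊕ (-5 ⊕ -4)) ⊗ ((3 ⊗ -5) ⊕ (5 ⊕ -5))) gives -10.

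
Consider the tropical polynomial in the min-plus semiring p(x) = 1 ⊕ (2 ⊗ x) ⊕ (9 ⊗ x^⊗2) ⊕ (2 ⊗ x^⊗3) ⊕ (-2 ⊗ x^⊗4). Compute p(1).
p(1) = 1

A tropical monomial a ⊗ x^⊗i evaluates to a + i · x. Evaluating each term at x = 1:
  Term 0 contributes 1 + 0 · 1 = 1
  Term 1 contributes 2 + 1 · 1 = 3
  Term 2 contributes 9 + 2 · 1 = 11
  Term 3 contributes 2 + 3 · 1 = 5
  Term 4 contributes -2 + 4 · 1 = 2
p(1) = ⊕ of these = min[1, 3, 11, 5, 2] = 1.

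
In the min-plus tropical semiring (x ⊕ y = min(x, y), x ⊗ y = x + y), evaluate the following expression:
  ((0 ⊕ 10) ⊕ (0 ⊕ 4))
((0 ⊕ 10) ⊕ (0 ⊕ 4)) = 0

Expand innermost to outermost. Recall ⊕ takes the minimum of its arguments and ⊗ takes their sum. Working out the expression ((0 ⊕ 10) ⊕ (0 ⊕ 4)) gives 0.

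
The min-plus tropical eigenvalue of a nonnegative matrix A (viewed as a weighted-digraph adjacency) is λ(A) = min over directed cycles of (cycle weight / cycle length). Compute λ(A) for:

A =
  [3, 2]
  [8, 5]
λ(A) = 3

Enumerate directed cycles and compute their means (weight / length). Sample:
  cycle 0 → 0: weight = 3, length = 1, mean = 3/1 ≈ 3.000
  cycle 1 → 1: weight = 5, length = 1, mean = 5/1 ≈ 5.000
  cycle 0 → 1 → 0: weight = 10, length = 2, mean = 10/2 ≈ 5.000
  cycle 1 → 0 → 1: weight = 10, length = 2, mean = 10/2 ≈ 5.000
Minimum mean = 3.000, attained e.g. along the cycle 0 → 0 with weight 3 and length 1. So λ(A) = 3/1 = 3.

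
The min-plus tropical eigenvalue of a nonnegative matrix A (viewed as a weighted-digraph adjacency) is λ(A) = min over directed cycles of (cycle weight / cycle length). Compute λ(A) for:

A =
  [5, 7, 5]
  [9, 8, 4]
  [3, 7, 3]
λ(A) = 3

Enumerate directed cycles and compute their means (weight / length). Sample:
  cycle 0 → 0: weight = 5, length = 1, mean = 5/1 ≈ 5.000
  cycle 1 → 1: weight = 8, length = 1, mean = 8/1 ≈ 8.000
  cycle 2 → 2: weight = 3, length = 1, mean = 3/1 ≈ 3.000
  cycle 0 → 1 → 0: weight = 16, length = 2, mean = 16/2 ≈ 8.000
  cycle 0 → 2 → 0: weight = 8, length = 2, mean = 8/2 ≈ 4.000
  cycle 1 → 0 → 1: weight = 16, length = 2, mean = 16/2 ≈ 8.000
Minimum mean = 3.000, attained e.g. along the cycle 2 → 2 with weight 3 and length 1. So λ(A) = 3/1 = 3.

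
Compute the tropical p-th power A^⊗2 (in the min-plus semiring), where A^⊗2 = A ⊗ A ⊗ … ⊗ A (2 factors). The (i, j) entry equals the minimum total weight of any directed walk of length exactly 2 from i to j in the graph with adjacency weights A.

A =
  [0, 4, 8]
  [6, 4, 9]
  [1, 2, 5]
A^⊗2 =
  [0, 4, 8]
  [6, 8, 13]
  [1, 5, 9]

Each entry (A^⊗2)_ij equals the minimum over all length-2 walks i = v_0 → v_1 → … → v_2 = j of Σ_t A[v_t][v_{t+1}]. For example, for (i, j) = (0, 2) we minimise over 3 possible intermediate vertex sequences; the minimum is 8, attained along the walk 0 → 0 → 2.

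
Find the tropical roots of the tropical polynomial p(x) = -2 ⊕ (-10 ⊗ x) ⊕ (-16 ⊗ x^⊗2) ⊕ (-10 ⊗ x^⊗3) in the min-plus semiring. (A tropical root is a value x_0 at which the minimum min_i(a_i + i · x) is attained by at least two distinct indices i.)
Roots: {-6, 6, 8}

Each tropical root is a break point of the lower envelope of the lines y = a_i + i · x (there are 4 lines, with slopes 0, 1, ..., 3). Only the lines that attain the minimum somewhere contribute to roots; other lines are dominated. Here the surviving (envelope) indices are i = 3, i = 2, i = 1, i = 0.
Intersections between consecutive envelope lines give the roots: for adjacent envelope indices i < j the intersection is x = (a_i − a_j) / (j − i). Reading off the sorted break points: {-6, 6, 8}.
Verification: at each break x_0, at least two indices attain the minimum of min_i(a_i + i · x_0).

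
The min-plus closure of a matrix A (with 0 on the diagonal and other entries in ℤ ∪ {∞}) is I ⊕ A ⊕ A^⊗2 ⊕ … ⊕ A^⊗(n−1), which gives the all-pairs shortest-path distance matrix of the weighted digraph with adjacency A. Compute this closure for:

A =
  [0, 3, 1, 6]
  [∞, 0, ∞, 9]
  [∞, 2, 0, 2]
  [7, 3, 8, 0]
Closure =
  [0, 3, 1, 3]
  [16, 0, 17, 9]
  [9, 2, 0, 2]
  [7, 3, 8, 0]

This is the Floyd-Warshall all-pairs shortest-path computation. For each intermediate vertex k = 0, 1, …, 3, update dist[i][j] ← min(dist[i][j], dist[i][k] + dist[k][j]). The final matrix gives, for each (i, j), the minimum total weight of any directed path from i to j (possibly empty when i = j).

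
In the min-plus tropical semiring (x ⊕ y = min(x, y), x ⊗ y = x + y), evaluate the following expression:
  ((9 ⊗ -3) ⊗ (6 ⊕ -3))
((9 ⊗ -3) ⊗ (6 ⊕ -3)) = 3

Expand innermost to outermost. Recall ⊕ takes the minimum of its arguments and ⊗ takes their sum. Working out the expression ((9 ⊗ -3) ⊗ (6 ⊕ -3)) gives 3.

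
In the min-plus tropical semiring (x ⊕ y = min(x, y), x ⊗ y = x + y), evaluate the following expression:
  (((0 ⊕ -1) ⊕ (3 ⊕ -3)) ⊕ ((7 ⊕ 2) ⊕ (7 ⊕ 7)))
(((0 ⊕ -1) ⊕ (3 ⊕ -3)) ⊕ ((7 ⊕ 2) ⊕ (7 ⊕ 7))) = -3

Expand innermost to outermost. Recall ⊕ takes the minimum of its arguments and ⊗ takes their sum. Working out the expression (((0 ⊕ -1) ⊕ (3 ⊕ -3)) ⊕ ((7 ⊕ 2) ⊕ (7 ⊕ 7))) gives -3.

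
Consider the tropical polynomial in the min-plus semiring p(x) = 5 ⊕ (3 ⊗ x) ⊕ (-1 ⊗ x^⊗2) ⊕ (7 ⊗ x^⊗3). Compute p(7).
p(7) = 5

A tropical monomial a ⊗ x^⊗i evaluates to a + i · x. Evaluating each term at x = 7:
  Term 0 contributes 5 + 0 · 7 = 5
  Term 1 contributes 3 + 1 · 7 = 10
  Term 2 contributes -1 + 2 · 7 = 13
  Term 3 contributes 7 + 3 · 7 = 28
p(7) = ⊕ of these = min[5, 10, 13, 28] = 5.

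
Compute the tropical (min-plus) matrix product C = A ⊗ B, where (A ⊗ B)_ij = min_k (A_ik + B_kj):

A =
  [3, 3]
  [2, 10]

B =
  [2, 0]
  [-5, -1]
A ⊗ B =
  [-2, 2]
  [4, 2]

Apply the min-plus product entry-by-entry:
  C[0][0] = min over k of (A[0][0] + B[0][0] = 3 + 2 = 5, A[0][1] + B[1][0] = 3 + -5 = -2) = -2 (attained at k = 1)
  C[0][1] = min over k of (A[0][0] + B[0][1] = 3 + 0 = 3, A[0][1] + B[1][1] = 3 + -1 = 2) = 2 (attained at k = 1)
  C[1][0] = min over k of (A[1][0] + B[0][0] = 2 + 2 = 4, A[1][1] + B[1][0] = 10 + -5 = 5) = 4 (attained at k = 0)
  C[1][1] = min over k of (A[1][0] + B[0][1] = 2 + 0 = 2, A[1][1] + B[1][1] = 10 + -1 = 9) = 2 (attained at k = 0)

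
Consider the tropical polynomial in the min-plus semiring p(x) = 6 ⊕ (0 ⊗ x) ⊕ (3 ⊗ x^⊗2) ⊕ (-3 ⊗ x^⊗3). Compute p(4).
p(4) = 4

A tropical monomial a ⊗ x^⊗i evaluates to a + i · x. Evaluating each term at x = 4:
  Term 0 contributes 6 + 0 · 4 = 6
  Term 1 contributes 0 + 1 · 4 = 4
  Term 2 contributes 3 + 2 · 4 = 11
  Term 3 contributes -3 + 3 · 4 = 9
p(4) = ⊕ of these = min[6, 4, 11, 9] = 4.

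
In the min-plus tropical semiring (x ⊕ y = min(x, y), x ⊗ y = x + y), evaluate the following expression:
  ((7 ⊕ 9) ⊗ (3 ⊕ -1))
((7 ⊕ 9) ⊗ (3 ⊕ -1)) = 6

Expand innermost to outermost. Recall ⊕ takes the minimum of its arguments and ⊗ takes their sum. Working out the expression ((7 ⊕ 9) ⊗ (3 ⊕ -1)) gives 6.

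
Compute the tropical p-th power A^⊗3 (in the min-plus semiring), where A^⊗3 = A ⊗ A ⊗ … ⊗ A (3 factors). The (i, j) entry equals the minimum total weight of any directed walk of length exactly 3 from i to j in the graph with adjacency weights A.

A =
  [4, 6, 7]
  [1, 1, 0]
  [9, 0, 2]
A^⊗3 =
  [8, 6, 7]
  [1, 1, 0]
  [2, 0, 1]

Each entry (A^⊗3)_ij equals the minimum over all length-3 walks i = v_0 → v_1 → … → v_3 = j of Σ_t A[v_t][v_{t+1}]. For example, for (i, j) = (0, 2) we minimise over 9 possible intermediate vertex sequences; the minimum is 7, attained along the walk 0 → 1 → 1 → 2.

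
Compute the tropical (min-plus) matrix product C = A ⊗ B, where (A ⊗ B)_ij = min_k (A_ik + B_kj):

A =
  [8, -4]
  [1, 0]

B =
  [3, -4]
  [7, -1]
A ⊗ B =
  [3, -5]
  [4, -3]

Apply the min-plus product entry-by-entry:
  C[0][0] = min over k of (A[0][0] + B[0][0] = 8 + 3 = 11, A[0][1] + B[1][0] = -4 + 7 = 3) = 3 (attained at k = 1)
  C[0][1] = min over k of (A[0][0] + B[0][1] = 8 + -4 = 4, A[0][1] + B[1][1] = -4 + -1 = -5) = -5 (attained at k = 1)
  C[1][0] = min over k of (A[1][0] + B[0][0] = 1 + 3 = 4, A[1][1] + B[1][0] = 0 + 7 = 7) = 4 (attained at k = 0)
  C[1][1] = min over k of (A[1][0] + B[0][1] = 1 + -4 = -3, A[1][1] + B[1][1] = 0 + -1 = -1) = -3 (attained at k = 0)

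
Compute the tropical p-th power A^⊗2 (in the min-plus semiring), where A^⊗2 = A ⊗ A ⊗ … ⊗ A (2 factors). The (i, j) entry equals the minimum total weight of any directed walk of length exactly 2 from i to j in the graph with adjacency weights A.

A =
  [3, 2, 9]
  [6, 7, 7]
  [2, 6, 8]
A^⊗2 =
  [6, 5, 9]
  [9, 8, 14]
  [5, 4, 11]

Each entry (A^⊗2)_ij equals the minimum over all length-2 walks i = v_0 → v_1 → … → v_2 = j of Σ_t A[v_t][v_{t+1}]. For example, for (i, j) = (0, 2) we minimise over 3 possible intermediate vertex sequences; the minimum is 9, attained along the walk 0 → 1 → 2.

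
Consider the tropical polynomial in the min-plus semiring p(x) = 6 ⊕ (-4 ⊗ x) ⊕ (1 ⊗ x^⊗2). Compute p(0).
p(0) = -4

A tropical monomial a ⊗ x^⊗i evaluates to a + i · x. Evaluating each term at x = 0:
  Term 0 contributes 6 + 0 · 0 = 6
  Term 1 contributes -4 + 1 · 0 = -4
  Term 2 contributes 1 + 2 · 0 = 1
p(0) = ⊕ of these = min[6, -4, 1] = -4.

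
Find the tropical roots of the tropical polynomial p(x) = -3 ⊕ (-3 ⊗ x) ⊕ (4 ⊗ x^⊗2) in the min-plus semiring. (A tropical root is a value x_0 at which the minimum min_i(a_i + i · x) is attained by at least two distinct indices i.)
Roots: {-7, 0}

Each tropical root is a break point of the lower envelope of the lines y = a_i + i · x (there are 3 lines, with slopes 0, 1, ..., 2). Only the lines that attain the minimum somewhere contribute to roots; other lines are dominated. Here the surviving (envelope) indices are i = 2, i = 1, i = 0.
Intersections between consecutive envelope lines give the roots: for adjacent envelope indices i < j the intersection is x = (a_i − a_j) / (j − i). Reading off the sorted break points: {-7, 0}.
Verification: at each break x_0, at least two indices attain the minimum of min_i(a_i + i · x_0).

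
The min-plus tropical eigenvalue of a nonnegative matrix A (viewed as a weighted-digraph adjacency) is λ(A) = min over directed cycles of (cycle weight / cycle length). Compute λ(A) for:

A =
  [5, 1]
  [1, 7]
λ(A) = 1

Enumerate directed cycles and compute their means (weight / length). Sample:
  cycle 0 → 0: weight = 5, length = 1, mean = 5/1 ≈ 5.000
  cycle 1 → 1: weight = 7, length = 1, mean = 7/1 ≈ 7.000
  cycle 0 → 1 → 0: weight = 2, length = 2, mean = 2/2 ≈ 1.000
  cycle 1 → 0 → 1: weight = 2, length = 2, mean = 2/2 ≈ 1.000
Minimum mean = 1.000, attained e.g. along the cycle 0 → 1 → 0 with weight 2 and length 2. So λ(A) = 2/2 = 1.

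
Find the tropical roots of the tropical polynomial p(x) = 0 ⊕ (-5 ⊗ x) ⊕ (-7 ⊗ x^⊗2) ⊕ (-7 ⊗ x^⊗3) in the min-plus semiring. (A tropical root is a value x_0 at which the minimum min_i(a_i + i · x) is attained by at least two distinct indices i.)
Roots: {0, 2, 5}

Each tropical root is a break point of the lower envelope of the lines y = a_i + i · x (there are 4 lines, with slopes 0, 1, ..., 3). Only the lines that attain the minimum somewhere contribute to roots; other lines are dominated. Here the surviving (envelope) indices are i = 3, i = 2, i = 1, i = 0.
Intersections between consecutive envelope lines give the roots: for adjacent envelope indices i < j the intersection is x = (a_i − a_j) / (j − i). Reading off the sorted break points: {0, 2, 5}.
Verification: at each break x_0, at least two indices attain the minimum of min_i(a_i + i · x_0).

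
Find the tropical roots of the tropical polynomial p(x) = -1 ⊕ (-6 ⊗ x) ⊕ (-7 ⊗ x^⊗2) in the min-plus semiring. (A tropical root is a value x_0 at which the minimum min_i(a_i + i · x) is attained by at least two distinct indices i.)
Roots: {1, 5}

Each tropical root is a break point of the lower envelope of the lines y = a_i + i · x (there are 3 lines, with slopes 0, 1, ..., 2). Only the lines that attain the minimum somewhere contribute to roots; other lines are dominated. Here the surviving (envelope) indices are i = 2, i = 1, i = 0.
Intersections between consecutive envelope lines give the roots: for adjacent envelope indices i < j the intersection is x = (a_i − a_j) / (j − i). Reading off the sorted break points: {1, 5}.
Verification: at each break x_0, at least two indices attain the minimum of min_i(a_i + i · x_0).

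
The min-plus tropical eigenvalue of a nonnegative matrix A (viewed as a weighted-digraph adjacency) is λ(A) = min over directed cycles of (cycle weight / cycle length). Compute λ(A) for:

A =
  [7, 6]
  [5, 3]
λ(A) = 3

Enumerate directed cycles and compute their means (weight / length). Sample:
  cycle 0 → 0: weight = 7, length = 1, mean = 7/1 ≈ 7.000
  cycle 1 → 1: weight = 3, length = 1, mean = 3/1 ≈ 3.000
  cycle 0 → 1 → 0: weight = 11, length = 2, mean = 11/2 ≈ 5.500
  cycle 1 → 0 → 1: weight = 11, length = 2, mean = 11/2 ≈ 5.500
Minimum mean = 3.000, attained e.g. along the cycle 1 → 1 with weight 3 and length 1. So λ(A) = 3/1 = 3.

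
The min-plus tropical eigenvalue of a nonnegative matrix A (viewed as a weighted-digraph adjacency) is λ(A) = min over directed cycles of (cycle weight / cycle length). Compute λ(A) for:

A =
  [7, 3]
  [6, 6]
λ(A) = 9/2

Enumerate directed cycles and compute their means (weight / length). Sample:
  cycle 0 → 0: weight = 7, length = 1, mean = 7/1 ≈ 7.000
  cycle 1 → 1: weight = 6, length = 1, mean = 6/1 ≈ 6.000
  cycle 0 → 1 → 0: weight = 9, length = 2, mean = 9/2 ≈ 4.500
  cycle 1 → 0 → 1: weight = 9, length = 2, mean = 9/2 ≈ 4.500
Minimum mean = 4.500, attained e.g. along the cycle 0 → 1 → 0 with weight 9 and length 2. So λ(A) = 9/2 = 9/2.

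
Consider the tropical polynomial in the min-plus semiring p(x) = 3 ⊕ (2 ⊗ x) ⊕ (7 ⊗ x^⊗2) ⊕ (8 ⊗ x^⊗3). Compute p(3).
p(3) = 3

A tropical monomial a ⊗ x^⊗i evaluates to a + i · x. Evaluating each term at x = 3:
  Term 0 contributes 3 + 0 · 3 = 3
  Term 1 contributes 2 + 1 · 3 = 5
  Term 2 contributes 7 + 2 · 3 = 13
  Term 3 contributes 8 + 3 · 3 = 17
p(3) = ⊕ of these = min[3, 5, 13, 17] = 3.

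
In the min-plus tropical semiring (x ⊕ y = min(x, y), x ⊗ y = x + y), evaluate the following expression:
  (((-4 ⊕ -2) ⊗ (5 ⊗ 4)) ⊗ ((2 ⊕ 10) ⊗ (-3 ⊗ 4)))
(((-4 ⊕ -2) ⊗ (5 ⊗ 4)) ⊗ ((2 ⊕ 10) ⊗ (-3 ⊗ 4))) = 8

Expand innermost to outermost. Recall ⊕ takes the minimum of its arguments and ⊗ takes their sum. Working out the expression (((-4 ⊕ -2) ⊗ (5 ⊗ 4)) ⊗ ((2 ⊕ 10) ⊗ (-3 ⊗ 4))) gives 8.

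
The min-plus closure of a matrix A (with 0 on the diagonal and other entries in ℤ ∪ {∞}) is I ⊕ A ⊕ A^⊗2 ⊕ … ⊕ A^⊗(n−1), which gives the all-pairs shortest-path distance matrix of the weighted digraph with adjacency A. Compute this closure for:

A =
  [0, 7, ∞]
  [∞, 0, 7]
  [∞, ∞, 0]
Closure =
  [0, 7, 14]
  [∞, 0, 7]
  [∞, ∞, 0]

This is the Floyd-Warshall all-pairs shortest-path computation. For each intermediate vertex k = 0, 1, …, 2, update dist[i][j] ← min(dist[i][j], dist[i][k] + dist[k][j]). The final matrix gives, for each (i, j), the minimum total weight of any directed path from i to j (possibly empty when i = j).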